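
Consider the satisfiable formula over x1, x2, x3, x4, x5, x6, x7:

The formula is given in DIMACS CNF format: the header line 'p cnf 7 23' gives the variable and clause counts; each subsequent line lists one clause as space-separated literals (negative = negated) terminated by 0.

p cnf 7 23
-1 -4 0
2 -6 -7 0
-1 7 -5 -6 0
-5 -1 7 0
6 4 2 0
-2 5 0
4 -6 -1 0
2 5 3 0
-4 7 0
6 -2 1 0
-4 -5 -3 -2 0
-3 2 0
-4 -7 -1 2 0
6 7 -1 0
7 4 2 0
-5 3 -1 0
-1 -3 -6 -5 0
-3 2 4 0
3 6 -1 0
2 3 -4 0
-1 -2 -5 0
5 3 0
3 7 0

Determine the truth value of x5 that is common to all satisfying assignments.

True

Suppose x5 = False.
(¬x2) alone gives x2 = False.
(x3) alone gives x3 = True.
That conflicts with the unit clause (¬x3).
So every satisfying assignment has x5 = True.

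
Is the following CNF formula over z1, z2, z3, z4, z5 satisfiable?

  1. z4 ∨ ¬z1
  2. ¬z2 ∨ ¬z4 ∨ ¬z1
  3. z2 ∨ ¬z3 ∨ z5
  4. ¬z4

Yes

The clause (¬z4) is unit, so z4 = False.
The clause (¬z1) is unit, so z1 = False.
Suppose z2 = False.
Suppose z3 = False.
Every clause is now satisfied; z5 is unconstrained.
A satisfying assignment: z1: False, z2: False, z3: False, z4: False, z5: True.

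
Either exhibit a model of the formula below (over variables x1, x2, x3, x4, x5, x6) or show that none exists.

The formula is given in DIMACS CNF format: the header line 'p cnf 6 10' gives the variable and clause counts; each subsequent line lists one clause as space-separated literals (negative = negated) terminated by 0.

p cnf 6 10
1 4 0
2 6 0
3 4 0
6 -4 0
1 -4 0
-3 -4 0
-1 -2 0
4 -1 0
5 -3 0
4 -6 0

Case x1 = True:
Unit clause (¬x2) forces x2 = False.
Unit clause (x6) forces x6 = True.
Unit clause (x4) forces x4 = True.
Unit clause (¬x3) forces x3 = False.
No clause remains; x5 is free.

x1 ↦ True, x2 ↦ False, x3 ↦ False, x4 ↦ True, x5 ↦ True, x6 ↦ True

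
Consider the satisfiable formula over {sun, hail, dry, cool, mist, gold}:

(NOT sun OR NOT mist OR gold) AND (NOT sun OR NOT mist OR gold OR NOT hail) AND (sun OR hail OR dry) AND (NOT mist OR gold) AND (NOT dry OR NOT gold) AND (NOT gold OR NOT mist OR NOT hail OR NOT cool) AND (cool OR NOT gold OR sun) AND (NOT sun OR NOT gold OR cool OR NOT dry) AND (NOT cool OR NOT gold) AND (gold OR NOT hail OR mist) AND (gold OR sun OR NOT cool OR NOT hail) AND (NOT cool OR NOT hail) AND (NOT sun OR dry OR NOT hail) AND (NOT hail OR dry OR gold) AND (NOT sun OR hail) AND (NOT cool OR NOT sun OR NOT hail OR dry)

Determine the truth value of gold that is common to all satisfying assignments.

False

Suppose gold = true.
(NOT dry) alone gives dry = false.
(NOT cool) alone gives cool = false.
(sun) alone gives sun = true.
(NOT hail) alone gives hail = false.
But (hail) is also a unit clause — contradiction.
So every satisfying assignment has gold = False.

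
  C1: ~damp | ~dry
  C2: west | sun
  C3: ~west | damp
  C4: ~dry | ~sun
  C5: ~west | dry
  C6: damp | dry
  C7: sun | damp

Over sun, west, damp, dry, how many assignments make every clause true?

1

There are 2^4 = 16 truth assignments over (sun, west, damp, dry).
Split on damp. With damp = 1, the clauses containing damp are satisfied and ~damp drops from the rest; 1 of the 2^3 = 8 assignments to the other variables satisfy what remains.
With damp = 0, by the same count on the reduced clause set, 0 assignments work.
(One model: sun=T, west=F, damp=T, dry=F.)
Total: 1 + 0 = 1.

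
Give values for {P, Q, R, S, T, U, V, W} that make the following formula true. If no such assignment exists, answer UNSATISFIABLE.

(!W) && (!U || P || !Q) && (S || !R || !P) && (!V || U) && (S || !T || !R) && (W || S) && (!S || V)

P ↦ false,  Q ↦ false,  R ↦ true,  S ↦ true,  T ↦ false,  U ↦ true,  V ↦ true,  W ↦ false

The clause (!W) is unit, so W = false.
The clause (S) is unit, so S = true.
The clause (V) is unit, so V = true.
The clause (U) is unit, so U = true.
Branch on P: set P = false.
The clause (!Q) is unit, so Q = false.
All clauses hold; R, T can take either value.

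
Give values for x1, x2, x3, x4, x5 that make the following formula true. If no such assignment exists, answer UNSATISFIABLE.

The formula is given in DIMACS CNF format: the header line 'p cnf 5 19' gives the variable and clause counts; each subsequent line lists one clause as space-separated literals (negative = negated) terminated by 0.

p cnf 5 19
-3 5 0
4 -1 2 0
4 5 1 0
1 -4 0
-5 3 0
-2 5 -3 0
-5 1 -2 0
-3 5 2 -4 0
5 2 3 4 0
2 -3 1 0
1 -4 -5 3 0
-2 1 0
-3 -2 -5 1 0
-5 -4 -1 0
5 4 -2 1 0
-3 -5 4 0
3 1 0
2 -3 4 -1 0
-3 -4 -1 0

Try x3 = False.
The clause (¬x5) is unit, so x5 = False.
The clause (x1) is unit, so x1 = True.
Try x4 = True.
No clause remains; x2 is free.

x1: True; x2: True; x3: False; x4: True; x5: False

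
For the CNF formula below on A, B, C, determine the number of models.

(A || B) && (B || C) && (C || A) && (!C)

There are 2^3 = 8 truth assignments over (A, B, C).
Check each against the 4 clauses (columns in the order A, B, C):
  F F F  ✗ fails (A || B)
  F F T  ✗ fails (A || B)
  F T F  ✗ fails (C || A)
  F T T  ✗ fails (!C)
  T F F  ✗ fails (B || C)
  T F T  ✗ fails (!C)
  T T F  ✓ satisfies all
  T T T  ✗ fails (!C)
1 of the 8 rows is a model.

1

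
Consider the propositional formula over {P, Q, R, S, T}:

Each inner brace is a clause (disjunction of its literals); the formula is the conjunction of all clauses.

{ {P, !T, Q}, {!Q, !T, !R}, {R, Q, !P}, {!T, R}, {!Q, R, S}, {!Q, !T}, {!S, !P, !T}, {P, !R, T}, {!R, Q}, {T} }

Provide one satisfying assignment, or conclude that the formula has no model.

(T) alone gives T = true.
(R) alone gives R = true.
(!Q) alone gives Q = false.
But (Q) is also a unit clause — contradiction.

UNSATISFIABLE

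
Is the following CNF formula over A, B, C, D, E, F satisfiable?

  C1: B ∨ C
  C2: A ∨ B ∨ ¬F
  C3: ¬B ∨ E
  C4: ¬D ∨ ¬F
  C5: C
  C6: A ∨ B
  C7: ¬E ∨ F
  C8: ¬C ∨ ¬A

Yes, satisfiable

From the singleton clause (C), C = True.
From the singleton clause (¬A), A = False.
From the singleton clause (B), B = True.
From the singleton clause (E), E = True.
From the singleton clause (F), F = True.
From the singleton clause (¬D), D = False.
All clauses are satisfied.
A satisfying assignment: A ↦ False, B ↦ True, C ↦ True, D ↦ False, E ↦ True, F ↦ True.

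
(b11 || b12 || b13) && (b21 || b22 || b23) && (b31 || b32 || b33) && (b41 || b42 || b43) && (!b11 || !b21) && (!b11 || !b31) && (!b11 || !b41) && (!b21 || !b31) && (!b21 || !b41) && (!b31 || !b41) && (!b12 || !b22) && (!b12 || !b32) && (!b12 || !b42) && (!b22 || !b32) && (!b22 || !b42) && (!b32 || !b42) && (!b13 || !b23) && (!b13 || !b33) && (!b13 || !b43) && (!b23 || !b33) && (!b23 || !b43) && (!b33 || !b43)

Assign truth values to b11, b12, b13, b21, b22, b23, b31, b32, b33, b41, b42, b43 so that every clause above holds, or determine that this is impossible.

Suppose b11 = false.
Suppose b12 = true.
The clause (!b22) is unit, so b22 = false.
The clause (!b32) is unit, so b32 = false.
The clause (!b42) is unit, so b42 = false.
Suppose b21 = true.
The clause (!b31) is unit, so b31 = false.
The clause (b33) is unit, so b33 = true.
The clause (!b41) is unit, so b41 = false.
The clause (b43) is unit, so b43 = true.
That conflicts with the unit clause (!b43).
That branch fails; take b21 = false instead.
The clause (b23) is unit, so b23 = true.
The clause (!b13) is unit, so b13 = false.
The clause (!b33) is unit, so b33 = false.
The clause (b31) is unit, so b31 = true.
The clause (!b41) is unit, so b41 = false.
The clause (b43) is unit, so b43 = true.
That conflicts with the unit clause (!b43).
Neither b21 = true nor b21 = false works.
That branch fails; take b12 = false instead.
The clause (b13) is unit, so b13 = true.
The clause (!b23) is unit, so b23 = false.
The clause (!b33) is unit, so b33 = false.
The clause (!b43) is unit, so b43 = false.
Suppose b21 = true.
The clause (!b31) is unit, so b31 = false.
The clause (b32) is unit, so b32 = true.
The clause (!b41) is unit, so b41 = false.
The clause (b42) is unit, so b42 = true.
That conflicts with the unit clause (!b42).
That branch fails; take b21 = false instead.
The clause (b22) is unit, so b22 = true.
The clause (!b32) is unit, so b32 = false.
The clause (b31) is unit, so b31 = true.
The clause (!b41) is unit, so b41 = false.
The clause (b42) is unit, so b42 = true.
That conflicts with the unit clause (!b42).
Neither b21 = true nor b21 = false works.
Neither b12 = true nor b12 = false works.
That branch fails; take b11 = true instead.
The clause (!b21) is unit, so b21 = false.
The clause (!b31) is unit, so b31 = false.
The clause (!b41) is unit, so b41 = false.
Suppose b22 = true.
The clause (!b12) is unit, so b12 = false.
The clause (!b32) is unit, so b32 = false.
The clause (b33) is unit, so b33 = true.
The clause (!b42) is unit, so b42 = false.
The clause (b43) is unit, so b43 = true.
That conflicts with the unit clause (!b43).
That branch fails; take b22 = false instead.
The clause (b23) is unit, so b23 = true.
The clause (!b13) is unit, so b13 = false.
The clause (!b33) is unit, so b33 = false.
The clause (b32) is unit, so b32 = true.
The clause (!b12) is unit, so b12 = false.
The clause (!b42) is unit, so b42 = false.
The clause (b43) is unit, so b43 = true.
That conflicts with the unit clause (!b43).
Neither b22 = true nor b22 = false works.
Neither b11 = true nor b11 = false works.

UNSATISFIABLE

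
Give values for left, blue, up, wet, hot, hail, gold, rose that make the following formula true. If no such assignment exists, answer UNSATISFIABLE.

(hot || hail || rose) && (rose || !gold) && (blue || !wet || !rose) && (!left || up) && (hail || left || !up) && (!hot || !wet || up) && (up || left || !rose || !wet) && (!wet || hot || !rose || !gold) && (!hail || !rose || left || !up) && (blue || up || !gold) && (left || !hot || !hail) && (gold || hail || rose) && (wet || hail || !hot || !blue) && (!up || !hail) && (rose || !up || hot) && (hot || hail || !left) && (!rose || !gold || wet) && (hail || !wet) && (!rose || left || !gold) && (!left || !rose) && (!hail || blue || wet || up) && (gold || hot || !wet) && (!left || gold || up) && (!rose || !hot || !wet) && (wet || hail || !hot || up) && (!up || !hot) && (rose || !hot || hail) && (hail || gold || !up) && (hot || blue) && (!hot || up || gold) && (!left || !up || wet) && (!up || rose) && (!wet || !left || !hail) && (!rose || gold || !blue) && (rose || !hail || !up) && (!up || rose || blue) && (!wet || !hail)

Branch on rose: set rose = false.
From the singleton clause (!gold), gold = false.
From the singleton clause (hail), hail = true.
From the singleton clause (!up), up = false.
From the singleton clause (!left), left = false.
From the singleton clause (!hot), hot = false.
From the singleton clause (!wet), wet = false.
From the singleton clause (blue), blue = true.
All clauses are satisfied.

left ↦ false, blue ↦ true, up ↦ false, wet ↦ false, hot ↦ false, hail ↦ true, gold ↦ false, rose ↦ false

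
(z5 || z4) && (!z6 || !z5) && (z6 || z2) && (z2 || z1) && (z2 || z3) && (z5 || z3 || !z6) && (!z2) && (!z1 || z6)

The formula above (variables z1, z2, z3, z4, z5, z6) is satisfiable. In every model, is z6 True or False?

Suppose z6 = false.
(z2) alone gives z2 = true.
Now (!z2) is unsatisfied and unit — conflict.
So every satisfying assignment has z6 = True.

True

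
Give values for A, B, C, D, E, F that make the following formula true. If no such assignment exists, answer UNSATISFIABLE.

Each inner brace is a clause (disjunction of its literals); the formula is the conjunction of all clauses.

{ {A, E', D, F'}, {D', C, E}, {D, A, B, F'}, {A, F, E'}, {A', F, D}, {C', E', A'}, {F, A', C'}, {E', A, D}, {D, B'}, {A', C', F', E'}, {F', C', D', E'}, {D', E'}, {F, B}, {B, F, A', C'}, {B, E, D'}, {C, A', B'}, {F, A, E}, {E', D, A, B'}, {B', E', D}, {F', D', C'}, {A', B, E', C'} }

A=1,  B=0,  C=0,  D=0,  E=1,  F=1

Case D = 0:
The clause (B') is unit, so B = 0.
The clause (F) is unit, so F = 1.
The clause (A) is unit, so A = 1.
Case C = 0:
No clause remains; E is free.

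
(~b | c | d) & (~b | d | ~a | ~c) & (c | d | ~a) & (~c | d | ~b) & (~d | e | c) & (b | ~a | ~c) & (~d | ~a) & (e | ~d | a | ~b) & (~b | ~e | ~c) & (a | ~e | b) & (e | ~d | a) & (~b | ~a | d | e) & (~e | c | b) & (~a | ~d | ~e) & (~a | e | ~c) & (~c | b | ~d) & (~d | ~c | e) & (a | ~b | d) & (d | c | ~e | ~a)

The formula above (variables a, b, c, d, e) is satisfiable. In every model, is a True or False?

False

Suppose a = 1.
(~d) alone gives d = 0.
(c) alone gives c = 1.
(~b) alone gives b = 0.
Now (b) is unsatisfied and unit — conflict.
So every satisfying assignment has a = False.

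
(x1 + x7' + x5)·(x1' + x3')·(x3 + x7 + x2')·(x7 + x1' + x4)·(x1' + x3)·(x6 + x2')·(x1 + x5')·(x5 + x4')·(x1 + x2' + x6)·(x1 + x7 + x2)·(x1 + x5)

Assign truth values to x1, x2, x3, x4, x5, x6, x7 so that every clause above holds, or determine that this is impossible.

UNSATISFIABLE

Case x1 = 0:
Unit clause (x5') forces x5 = 0.
That conflicts with the unit clause (x5).
Backtrack on x1: now try x1 = 1.
Unit clause (x3') forces x3 = 0.
That conflicts with the unit clause (x3).
Both values of x1 lead to a conflict.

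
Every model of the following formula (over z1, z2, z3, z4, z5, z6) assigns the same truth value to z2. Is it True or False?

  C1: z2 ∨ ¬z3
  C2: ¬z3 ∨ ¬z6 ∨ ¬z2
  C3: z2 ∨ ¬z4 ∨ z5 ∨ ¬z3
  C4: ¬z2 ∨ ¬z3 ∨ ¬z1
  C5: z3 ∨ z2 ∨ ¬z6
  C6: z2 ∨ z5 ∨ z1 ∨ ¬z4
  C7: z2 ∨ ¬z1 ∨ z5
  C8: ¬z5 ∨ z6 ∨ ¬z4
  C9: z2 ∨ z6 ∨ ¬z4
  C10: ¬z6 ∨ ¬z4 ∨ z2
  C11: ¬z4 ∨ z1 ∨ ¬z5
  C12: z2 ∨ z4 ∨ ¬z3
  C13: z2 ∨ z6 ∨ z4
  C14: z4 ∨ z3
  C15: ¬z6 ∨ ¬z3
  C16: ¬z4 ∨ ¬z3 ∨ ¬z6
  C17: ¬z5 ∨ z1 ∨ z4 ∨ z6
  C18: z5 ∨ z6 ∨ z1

Suppose z2 = False.
From the singleton clause (¬z3), z3 = False.
From the singleton clause (¬z6), z6 = False.
From the singleton clause (¬z4), z4 = False.
That conflicts with the unit clause (z4).
So every satisfying assignment has z2 = True.

True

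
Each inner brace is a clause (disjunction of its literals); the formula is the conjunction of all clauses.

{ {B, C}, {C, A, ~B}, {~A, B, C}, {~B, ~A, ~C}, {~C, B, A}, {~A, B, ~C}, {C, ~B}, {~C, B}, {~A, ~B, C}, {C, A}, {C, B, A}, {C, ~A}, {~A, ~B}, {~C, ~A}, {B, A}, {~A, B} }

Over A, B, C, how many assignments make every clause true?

1

There are 2^3 = 8 truth assignments over (A, B, C).
Check each against the 16 clauses (columns in the order A, B, C):
  F F F  ✗ fails (B | C)
  F F T  ✗ fails (~C | B | A)
  F T F  ✗ fails (C | A | ~B)
  F T T  ✓ satisfies all
  T F F  ✗ fails (B | C)
  T F T  ✗ fails (~A | B | ~C)
  T T F  ✗ fails (C | ~B)
  T T T  ✗ fails (~B | ~A | ~C)
1 of the 8 rows is a model.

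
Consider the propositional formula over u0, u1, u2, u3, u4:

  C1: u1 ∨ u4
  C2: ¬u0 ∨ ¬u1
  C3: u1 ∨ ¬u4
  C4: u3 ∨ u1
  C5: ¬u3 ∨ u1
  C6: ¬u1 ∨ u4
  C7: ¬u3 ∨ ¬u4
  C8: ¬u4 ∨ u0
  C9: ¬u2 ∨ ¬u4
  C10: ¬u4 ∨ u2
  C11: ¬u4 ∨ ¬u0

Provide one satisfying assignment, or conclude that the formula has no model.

Case u1 = True:
From the singleton clause (¬u0), u0 = False.
From the singleton clause (u4), u4 = True.
That conflicts with the unit clause (¬u4).
Backtrack on u1: now try u1 = False.
From the singleton clause (u4), u4 = True.
That conflicts with the unit clause (¬u4).
Both values of u1 lead to a conflict.

UNSATISFIABLE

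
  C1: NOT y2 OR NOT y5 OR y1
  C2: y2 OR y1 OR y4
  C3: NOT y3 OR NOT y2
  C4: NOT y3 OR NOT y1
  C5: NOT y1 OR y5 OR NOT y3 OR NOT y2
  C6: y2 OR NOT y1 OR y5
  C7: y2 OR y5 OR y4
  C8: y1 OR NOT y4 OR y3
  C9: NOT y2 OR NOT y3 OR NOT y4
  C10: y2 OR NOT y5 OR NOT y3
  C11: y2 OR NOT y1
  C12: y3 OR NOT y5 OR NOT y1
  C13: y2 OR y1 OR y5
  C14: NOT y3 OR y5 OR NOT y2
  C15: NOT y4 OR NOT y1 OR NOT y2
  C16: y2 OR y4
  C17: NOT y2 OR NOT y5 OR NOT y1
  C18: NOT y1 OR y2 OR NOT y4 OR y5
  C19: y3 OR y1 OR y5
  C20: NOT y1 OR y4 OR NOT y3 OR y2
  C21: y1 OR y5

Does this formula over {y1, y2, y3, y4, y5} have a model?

Suppose y3 = false.
Suppose y1 = true.
From the singleton clause (y2), y2 = true.
From the singleton clause (NOT y5), y5 = false.
From the singleton clause (NOT y4), y4 = false.
This assignment satisfies each clause.
A satisfying assignment: y1: true; y2: true; y3: false; y4: false; y5: false.

Yes, satisfiable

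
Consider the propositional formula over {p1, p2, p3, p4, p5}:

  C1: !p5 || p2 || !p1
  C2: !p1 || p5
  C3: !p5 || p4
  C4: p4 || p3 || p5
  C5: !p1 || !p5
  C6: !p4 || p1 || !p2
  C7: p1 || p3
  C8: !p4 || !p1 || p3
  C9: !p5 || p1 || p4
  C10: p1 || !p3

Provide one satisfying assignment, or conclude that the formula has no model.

Case p1 = false:
Unit clause (p3) forces p3 = true.
Now (!p3) is unsatisfied and unit — conflict.
Backtrack on p1: now try p1 = true.
Unit clause (p5) forces p5 = true.
Now (!p5) is unsatisfied and unit — conflict.
Either choice for p1 ends in contradiction.

UNSATISFIABLE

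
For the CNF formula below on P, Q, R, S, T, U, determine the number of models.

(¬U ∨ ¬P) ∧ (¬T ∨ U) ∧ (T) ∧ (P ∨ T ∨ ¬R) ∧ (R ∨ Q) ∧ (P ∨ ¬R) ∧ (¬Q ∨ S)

1

There are 2^6 = 64 truth assignments over (P, Q, R, S, T, U).
Split on T. With T = True, the clauses containing T are satisfied and ¬T drops from the rest; 1 of the 2^5 = 32 assignments to the other variables satisfy what remains.
With T = False, by the same count on the reduced clause set, 0 assignments work.
Total: 1 + 0 = 1.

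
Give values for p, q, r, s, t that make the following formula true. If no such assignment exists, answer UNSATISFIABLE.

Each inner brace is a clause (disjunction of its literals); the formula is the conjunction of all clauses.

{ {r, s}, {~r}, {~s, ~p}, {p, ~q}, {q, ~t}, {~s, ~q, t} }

p: 0,  q: 0,  r: 0,  s: 1,  t: 0

The clause (~r) is unit, so r = 0.
The clause (s) is unit, so s = 1.
The clause (~p) is unit, so p = 0.
The clause (~q) is unit, so q = 0.
The clause (~t) is unit, so t = 0.
All clauses are satisfied.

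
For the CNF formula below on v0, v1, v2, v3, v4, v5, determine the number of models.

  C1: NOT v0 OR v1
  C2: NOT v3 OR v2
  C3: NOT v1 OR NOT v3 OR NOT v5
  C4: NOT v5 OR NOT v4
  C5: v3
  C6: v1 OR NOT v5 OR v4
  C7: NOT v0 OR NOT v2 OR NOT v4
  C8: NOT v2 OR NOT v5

5

There are 2^6 = 64 truth assignments over (v0, v1, v2, v3, v4, v5).
Split on v0. With v0 = true, the clauses containing v0 are satisfied and NOT v0 drops from the rest; 1 of the 2^5 = 32 assignments to the other variables satisfy what remains.
With v0 = false, by the same count on the reduced clause set, 4 assignments work.
Total: 1 + 4 = 5.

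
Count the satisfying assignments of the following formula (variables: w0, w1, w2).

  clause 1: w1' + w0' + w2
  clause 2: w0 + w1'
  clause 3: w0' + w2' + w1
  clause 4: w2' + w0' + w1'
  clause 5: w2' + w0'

There are 2^3 = 8 truth assignments over (w0, w1, w2).
Check each against the 5 clauses (columns in the order w0, w1, w2):
  F F F  ✓ satisfies all
  F F T  ✓ satisfies all
  F T F  ✗ fails (w0 + w1')
  F T T  ✗ fails (w0 + w1')
  T F F  ✓ satisfies all
  T F T  ✗ fails (w0' + w2' + w1)
  T T F  ✗ fails (w1' + w0' + w2)
  T T T  ✗ fails (w2' + w0' + w1')
3 of the 8 rows are models.

3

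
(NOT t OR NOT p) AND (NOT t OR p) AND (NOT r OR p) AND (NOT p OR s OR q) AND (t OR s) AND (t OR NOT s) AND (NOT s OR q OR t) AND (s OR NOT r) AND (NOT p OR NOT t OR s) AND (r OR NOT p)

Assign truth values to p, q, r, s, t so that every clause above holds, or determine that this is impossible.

UNSATISFIABLE

Suppose t = false.
From the singleton clause (s), s = true.
That conflicts with the unit clause (NOT s).
So t must be the other value — set t = true.
From the singleton clause (NOT p), p = false.
That conflicts with the unit clause (p).
Both values of t lead to a conflict.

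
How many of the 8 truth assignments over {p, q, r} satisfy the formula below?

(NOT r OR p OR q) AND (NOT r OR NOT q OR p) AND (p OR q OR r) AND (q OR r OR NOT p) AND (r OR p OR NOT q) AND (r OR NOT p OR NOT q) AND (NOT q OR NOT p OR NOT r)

There are 2^3 = 8 truth assignments over (p, q, r).
Check each against the 7 clauses (columns in the order p, q, r):
  F F F  ✗ fails (p OR q OR r)
  F F T  ✗ fails (NOT r OR p OR q)
  F T F  ✗ fails (r OR p OR NOT q)
  F T T  ✗ fails (NOT r OR NOT q OR p)
  T F F  ✗ fails (q OR r OR NOT p)
  T F T  ✓ satisfies all
  T T F  ✗ fails (r OR NOT p OR NOT q)
  T T T  ✗ fails (NOT q OR NOT p OR NOT r)
1 of the 8 rows is a model.

1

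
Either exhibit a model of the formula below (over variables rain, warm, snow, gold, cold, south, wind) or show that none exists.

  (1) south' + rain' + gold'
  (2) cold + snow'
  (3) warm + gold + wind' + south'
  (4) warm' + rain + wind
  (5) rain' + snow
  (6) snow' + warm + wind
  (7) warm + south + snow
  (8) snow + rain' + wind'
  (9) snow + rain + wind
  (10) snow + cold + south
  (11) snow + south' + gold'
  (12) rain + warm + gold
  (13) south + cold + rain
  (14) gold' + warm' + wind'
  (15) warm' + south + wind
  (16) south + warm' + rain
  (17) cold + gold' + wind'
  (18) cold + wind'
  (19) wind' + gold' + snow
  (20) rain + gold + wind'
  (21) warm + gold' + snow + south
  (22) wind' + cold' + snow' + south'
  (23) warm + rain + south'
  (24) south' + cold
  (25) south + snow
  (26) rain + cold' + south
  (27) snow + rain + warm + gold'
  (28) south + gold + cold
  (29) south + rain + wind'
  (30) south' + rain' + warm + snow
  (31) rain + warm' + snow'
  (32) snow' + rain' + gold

rain=1; warm=0; snow=1; gold=1; cold=1; south=0; wind=1

Branch on cold: set cold = 1.
Branch on rain: set rain = 1.
From the singleton clause (snow), snow = 1.
From the singleton clause (gold), gold = 1.
From the singleton clause (south'), south = 0.
Branch on warm: set warm = 0.
From the singleton clause (wind), wind = 1.
This assignment satisfies each clause.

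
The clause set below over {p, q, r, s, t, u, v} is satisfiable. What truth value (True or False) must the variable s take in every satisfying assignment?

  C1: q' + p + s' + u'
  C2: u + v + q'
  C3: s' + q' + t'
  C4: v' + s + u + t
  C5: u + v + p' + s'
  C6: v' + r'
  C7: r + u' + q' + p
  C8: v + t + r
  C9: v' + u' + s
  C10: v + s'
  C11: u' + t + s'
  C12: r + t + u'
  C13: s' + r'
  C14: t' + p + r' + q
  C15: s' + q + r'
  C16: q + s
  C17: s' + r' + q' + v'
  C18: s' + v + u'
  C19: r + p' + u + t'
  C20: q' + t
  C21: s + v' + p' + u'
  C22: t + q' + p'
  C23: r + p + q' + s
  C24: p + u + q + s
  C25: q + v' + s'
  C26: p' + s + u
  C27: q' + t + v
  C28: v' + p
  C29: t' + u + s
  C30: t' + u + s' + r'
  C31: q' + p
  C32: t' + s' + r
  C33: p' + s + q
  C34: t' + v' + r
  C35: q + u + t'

False

Suppose s = 1.
The clause (v) is unit, so v = 1.
The clause (r') is unit, so r = 0.
The clause (q) is unit, so q = 1.
The clause (t') is unit, so t = 0.
Now (t) is unsatisfied and unit — conflict.
So every satisfying assignment has s = False.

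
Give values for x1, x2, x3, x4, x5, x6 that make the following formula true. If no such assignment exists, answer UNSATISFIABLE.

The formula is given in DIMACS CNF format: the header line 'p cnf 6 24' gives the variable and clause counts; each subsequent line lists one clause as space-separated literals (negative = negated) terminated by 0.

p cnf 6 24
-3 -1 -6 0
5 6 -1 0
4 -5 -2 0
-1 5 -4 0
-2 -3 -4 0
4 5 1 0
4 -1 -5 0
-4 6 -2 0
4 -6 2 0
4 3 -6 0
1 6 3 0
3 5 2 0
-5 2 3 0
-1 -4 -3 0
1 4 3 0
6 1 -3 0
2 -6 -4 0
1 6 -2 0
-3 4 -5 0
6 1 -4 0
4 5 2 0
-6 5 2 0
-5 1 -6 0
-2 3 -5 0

x1 ↦ False,  x2 ↦ True,  x3 ↦ False,  x4 ↦ True,  x5 ↦ False,  x6 ↦ True

Suppose x3 = False.
Suppose x4 = True.
Suppose x1 = False.
(x6) alone gives x6 = True.
(x2) alone gives x2 = True.
(¬x5) alone gives x5 = False.
Every clause now holds.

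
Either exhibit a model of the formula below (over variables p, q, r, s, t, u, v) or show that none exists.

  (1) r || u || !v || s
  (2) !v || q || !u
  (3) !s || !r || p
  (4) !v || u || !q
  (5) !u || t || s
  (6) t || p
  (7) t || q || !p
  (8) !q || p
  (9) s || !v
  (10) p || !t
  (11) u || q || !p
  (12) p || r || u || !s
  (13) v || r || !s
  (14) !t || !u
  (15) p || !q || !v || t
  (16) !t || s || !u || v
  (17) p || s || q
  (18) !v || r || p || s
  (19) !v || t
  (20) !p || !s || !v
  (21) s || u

p ↦ true, q ↦ true, r ↦ true, s ↦ true, t ↦ false, u ↦ false, v ↦ false

Try t = false.
Unit clause (p) forces p = true.
Unit clause (q) forces q = true.
Unit clause (!v) forces v = false.
Try u = false.
Unit clause (s) forces s = true.
Unit clause (r) forces r = true.
This assignment satisfies each clause.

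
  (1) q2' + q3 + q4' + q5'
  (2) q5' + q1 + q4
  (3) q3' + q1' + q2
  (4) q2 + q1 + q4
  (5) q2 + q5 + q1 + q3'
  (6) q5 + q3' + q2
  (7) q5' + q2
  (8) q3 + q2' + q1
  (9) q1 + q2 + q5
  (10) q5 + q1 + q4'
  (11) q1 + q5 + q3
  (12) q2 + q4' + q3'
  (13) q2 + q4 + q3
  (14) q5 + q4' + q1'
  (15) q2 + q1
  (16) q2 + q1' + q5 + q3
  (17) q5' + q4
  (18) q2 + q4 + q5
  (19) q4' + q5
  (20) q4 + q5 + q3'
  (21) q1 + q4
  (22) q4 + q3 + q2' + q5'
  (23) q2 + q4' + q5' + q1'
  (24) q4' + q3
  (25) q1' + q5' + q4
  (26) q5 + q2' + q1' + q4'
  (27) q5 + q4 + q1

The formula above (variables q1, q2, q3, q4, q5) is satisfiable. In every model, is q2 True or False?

Suppose q2 = 0.
Unit clause (q5') forces q5 = 0.
Unit clause (q3') forces q3 = 0.
Unit clause (q1) forces q1 = 1.
Now (q1') is unsatisfied and unit — conflict.
So every satisfying assignment has q2 = True.

True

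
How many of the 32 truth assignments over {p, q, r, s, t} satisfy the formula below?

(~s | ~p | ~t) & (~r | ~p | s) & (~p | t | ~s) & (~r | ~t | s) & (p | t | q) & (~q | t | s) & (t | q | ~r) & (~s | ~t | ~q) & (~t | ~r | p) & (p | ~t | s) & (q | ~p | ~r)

6

There are 2^5 = 32 truth assignments over (p, q, r, s, t).
Split on r. With r = 1, the clauses containing r are satisfied and ~r drops from the rest; 1 of the 2^4 = 16 assignments to the other variables satisfy what remains.
With r = 0, by the same count on the reduced clause set, 5 assignments work.
(One model: p=F, q=F, r=F, s=T, t=T.)
Total: 1 + 5 = 6.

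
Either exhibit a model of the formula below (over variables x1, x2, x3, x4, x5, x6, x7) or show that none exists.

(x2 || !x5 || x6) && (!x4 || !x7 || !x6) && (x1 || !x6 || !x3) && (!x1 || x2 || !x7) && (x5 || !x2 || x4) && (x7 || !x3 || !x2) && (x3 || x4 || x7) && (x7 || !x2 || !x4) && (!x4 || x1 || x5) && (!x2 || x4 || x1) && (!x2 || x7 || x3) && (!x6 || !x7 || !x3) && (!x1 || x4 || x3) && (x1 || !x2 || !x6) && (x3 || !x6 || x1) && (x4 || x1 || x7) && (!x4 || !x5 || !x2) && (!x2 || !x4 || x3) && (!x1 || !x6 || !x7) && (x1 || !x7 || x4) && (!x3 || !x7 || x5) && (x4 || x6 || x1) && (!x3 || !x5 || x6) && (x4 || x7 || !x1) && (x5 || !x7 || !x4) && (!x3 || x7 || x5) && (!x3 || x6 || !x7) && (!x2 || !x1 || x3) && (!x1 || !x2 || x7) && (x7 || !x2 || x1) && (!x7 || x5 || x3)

x1 ↦ true; x2 ↦ false; x3 ↦ false; x4 ↦ true; x5 ↦ false; x6 ↦ true; x7 ↦ false

Try x2 = false.
Try x5 = false.
Try x1 = true.
Unit clause (!x7) forces x7 = false.
Unit clause (x4) forces x4 = true.
Unit clause (!x3) forces x3 = false.
No clause remains; x6 is free.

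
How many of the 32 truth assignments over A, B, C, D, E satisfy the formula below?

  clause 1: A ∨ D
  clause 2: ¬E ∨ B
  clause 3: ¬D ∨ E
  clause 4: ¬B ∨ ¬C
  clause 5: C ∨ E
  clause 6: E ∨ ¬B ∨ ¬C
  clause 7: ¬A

1

There are 2^5 = 32 truth assignments over (A, B, C, D, E).
Split on C. With C = True, the clauses containing C are satisfied and ¬C drops from the rest; 0 of the 2^4 = 16 assignments to the other variables satisfy what remains.
With C = False, by the same count on the reduced clause set, 1 assignment works.
(One model: A=F, B=T, C=F, D=T, E=T.)
Total: 0 + 1 = 1.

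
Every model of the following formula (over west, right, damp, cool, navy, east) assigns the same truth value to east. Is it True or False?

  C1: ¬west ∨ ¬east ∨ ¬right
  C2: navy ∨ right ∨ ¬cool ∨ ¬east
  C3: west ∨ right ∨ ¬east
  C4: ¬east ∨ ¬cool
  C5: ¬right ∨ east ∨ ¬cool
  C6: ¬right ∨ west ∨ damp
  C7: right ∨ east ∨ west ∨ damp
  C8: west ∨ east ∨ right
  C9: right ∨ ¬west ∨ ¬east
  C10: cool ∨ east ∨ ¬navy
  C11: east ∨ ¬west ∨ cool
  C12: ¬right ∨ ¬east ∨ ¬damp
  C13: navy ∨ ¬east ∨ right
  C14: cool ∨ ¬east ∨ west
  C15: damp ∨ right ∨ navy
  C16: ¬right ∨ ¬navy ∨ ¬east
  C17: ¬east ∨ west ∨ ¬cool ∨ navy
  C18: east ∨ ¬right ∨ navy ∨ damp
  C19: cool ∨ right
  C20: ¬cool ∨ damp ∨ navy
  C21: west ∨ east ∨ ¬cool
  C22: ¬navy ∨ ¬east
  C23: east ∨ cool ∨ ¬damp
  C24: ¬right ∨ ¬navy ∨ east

Suppose east = True.
From the singleton clause (¬cool), cool = False.
From the singleton clause (west), west = True.
From the singleton clause (¬right), right = False.
But (right) is also a unit clause — contradiction.
So every satisfying assignment has east = False.

False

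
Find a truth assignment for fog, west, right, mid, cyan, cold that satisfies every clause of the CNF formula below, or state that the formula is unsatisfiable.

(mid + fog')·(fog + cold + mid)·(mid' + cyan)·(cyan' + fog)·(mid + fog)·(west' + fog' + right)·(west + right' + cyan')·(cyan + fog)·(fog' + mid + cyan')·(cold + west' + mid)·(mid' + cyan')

UNSATISFIABLE

Branch on mid: set mid = 1.
Unit clause (cyan) forces cyan = 1.
Now (cyan') is unsatisfied and unit — conflict.
Undo mid and try mid = 0.
Unit clause (fog') forces fog = 0.
Now (fog) is unsatisfied and unit — conflict.
Neither mid = 1 nor mid = 0 works.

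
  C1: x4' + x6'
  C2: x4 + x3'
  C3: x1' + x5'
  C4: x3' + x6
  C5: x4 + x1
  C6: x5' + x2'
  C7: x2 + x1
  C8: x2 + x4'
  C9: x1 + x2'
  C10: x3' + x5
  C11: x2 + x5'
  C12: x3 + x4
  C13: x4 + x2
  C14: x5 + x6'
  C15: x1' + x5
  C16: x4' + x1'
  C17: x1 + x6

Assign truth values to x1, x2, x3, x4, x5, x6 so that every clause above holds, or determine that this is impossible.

Try x4 = 0.
(x3') alone gives x3 = 0.
Now (x3) is unsatisfied and unit — conflict.
So x4 must be the other value — set x4 = 1.
(x6') alone gives x6 = 0.
(x3') alone gives x3 = 0.
(x2) alone gives x2 = 1.
(x5') alone gives x5 = 0.
(x1) alone gives x1 = 1.
Now (x1') is unsatisfied and unit — conflict.
Both values of x4 lead to a conflict.

UNSATISFIABLE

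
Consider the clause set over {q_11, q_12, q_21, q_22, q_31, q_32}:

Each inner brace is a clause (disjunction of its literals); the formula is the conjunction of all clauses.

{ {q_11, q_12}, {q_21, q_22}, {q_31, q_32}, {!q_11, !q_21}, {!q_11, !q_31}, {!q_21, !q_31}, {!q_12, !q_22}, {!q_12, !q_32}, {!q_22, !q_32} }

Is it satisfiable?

Branch on q_11: set q_11 = true.
(!q_21) alone gives q_21 = false.
(q_22) alone gives q_22 = true.
(!q_31) alone gives q_31 = false.
(q_32) alone gives q_32 = true.
Now (!q_32) is unsatisfied and unit — conflict.
Backtrack on q_11: now try q_11 = false.
(q_12) alone gives q_12 = true.
(!q_22) alone gives q_22 = false.
(q_21) alone gives q_21 = true.
(!q_31) alone gives q_31 = false.
(q_32) alone gives q_32 = true.
Now (!q_32) is unsatisfied and unit — conflict.
Neither q_11 = true nor q_11 = false works.
No assignment satisfies every clause.

Unsatisfiable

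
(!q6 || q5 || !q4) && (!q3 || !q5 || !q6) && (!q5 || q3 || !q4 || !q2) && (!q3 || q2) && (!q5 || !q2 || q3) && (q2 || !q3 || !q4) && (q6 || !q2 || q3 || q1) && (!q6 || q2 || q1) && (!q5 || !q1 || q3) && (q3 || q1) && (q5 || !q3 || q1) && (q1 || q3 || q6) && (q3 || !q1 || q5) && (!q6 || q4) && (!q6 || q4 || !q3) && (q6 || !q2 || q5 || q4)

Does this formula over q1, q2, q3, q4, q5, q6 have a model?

Satisfiable

Try q3 = true.
Unit clause (q2) forces q2 = true.
Try q5 = true.
Unit clause (!q6) forces q6 = false.
Every clause is now satisfied; q1, q4 are unconstrained.
A satisfying assignment: q1=false; q2=true; q3=true; q4=true; q5=true; q6=false.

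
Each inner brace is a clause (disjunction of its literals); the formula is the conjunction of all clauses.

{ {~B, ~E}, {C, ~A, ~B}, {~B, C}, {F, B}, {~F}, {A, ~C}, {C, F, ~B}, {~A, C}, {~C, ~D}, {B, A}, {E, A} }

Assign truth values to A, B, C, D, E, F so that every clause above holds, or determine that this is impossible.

The clause (~F) is unit, so F = 0.
The clause (B) is unit, so B = 1.
The clause (~E) is unit, so E = 0.
The clause (C) is unit, so C = 1.
The clause (A) is unit, so A = 1.
The clause (~D) is unit, so D = 0.
All clauses are satisfied.

A: 1; B: 1; C: 1; D: 0; E: 0; F: 0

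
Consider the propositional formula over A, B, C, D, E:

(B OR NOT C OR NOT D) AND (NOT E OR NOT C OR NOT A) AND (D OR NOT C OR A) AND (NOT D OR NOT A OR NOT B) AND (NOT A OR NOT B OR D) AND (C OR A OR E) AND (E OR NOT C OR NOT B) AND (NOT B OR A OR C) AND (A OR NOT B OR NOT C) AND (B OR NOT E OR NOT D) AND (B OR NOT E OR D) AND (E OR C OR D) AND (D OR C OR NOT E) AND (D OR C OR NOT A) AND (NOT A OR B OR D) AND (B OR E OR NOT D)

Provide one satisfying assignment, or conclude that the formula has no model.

UNSATISFIABLE

Case B = true:
Case D = false:
(NOT A) alone gives A = false.
(NOT C) alone gives C = false.
That conflicts with the unit clause (C).
That branch fails; take D = true instead.
(NOT A) alone gives A = false.
(C) alone gives C = true.
That conflicts with the unit clause (NOT C).
Both values of D lead to a conflict.
That branch fails; take B = false instead.
Case C = false:
Case A = true:
(D) alone gives D = true.
(NOT E) alone gives E = false.
That conflicts with the unit clause (E).
That branch fails; take A = false instead.
(E) alone gives E = true.
(NOT D) alone gives D = false.
That conflicts with the unit clause (D).
Both values of A lead to a conflict.
That branch fails; take C = true instead.
(NOT D) alone gives D = false.
(A) alone gives A = true.
That conflicts with the unit clause (NOT A).
Both values of C lead to a conflict.
Both values of B lead to a conflict.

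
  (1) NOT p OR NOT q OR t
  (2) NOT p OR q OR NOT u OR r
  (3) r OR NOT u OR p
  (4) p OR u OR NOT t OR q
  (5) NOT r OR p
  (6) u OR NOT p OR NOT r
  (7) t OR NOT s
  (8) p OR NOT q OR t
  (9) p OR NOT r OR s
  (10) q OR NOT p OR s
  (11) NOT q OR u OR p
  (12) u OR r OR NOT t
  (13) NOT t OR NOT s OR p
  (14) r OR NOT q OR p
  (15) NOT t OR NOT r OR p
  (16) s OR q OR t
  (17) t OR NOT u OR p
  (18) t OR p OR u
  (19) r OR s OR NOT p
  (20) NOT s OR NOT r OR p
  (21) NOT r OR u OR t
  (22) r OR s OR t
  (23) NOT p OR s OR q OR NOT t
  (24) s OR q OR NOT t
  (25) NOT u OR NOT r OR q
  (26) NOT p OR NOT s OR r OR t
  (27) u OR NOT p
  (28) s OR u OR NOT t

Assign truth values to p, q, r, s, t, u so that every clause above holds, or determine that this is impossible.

Branch on r: set r = false.
Branch on u: set u = true.
From the singleton clause (p), p = true.
From the singleton clause (q), q = true.
From the singleton clause (t), t = true.
From the singleton clause (s), s = true.
All clauses are satisfied.

p=true, q=true, r=false, s=true, t=true, u=true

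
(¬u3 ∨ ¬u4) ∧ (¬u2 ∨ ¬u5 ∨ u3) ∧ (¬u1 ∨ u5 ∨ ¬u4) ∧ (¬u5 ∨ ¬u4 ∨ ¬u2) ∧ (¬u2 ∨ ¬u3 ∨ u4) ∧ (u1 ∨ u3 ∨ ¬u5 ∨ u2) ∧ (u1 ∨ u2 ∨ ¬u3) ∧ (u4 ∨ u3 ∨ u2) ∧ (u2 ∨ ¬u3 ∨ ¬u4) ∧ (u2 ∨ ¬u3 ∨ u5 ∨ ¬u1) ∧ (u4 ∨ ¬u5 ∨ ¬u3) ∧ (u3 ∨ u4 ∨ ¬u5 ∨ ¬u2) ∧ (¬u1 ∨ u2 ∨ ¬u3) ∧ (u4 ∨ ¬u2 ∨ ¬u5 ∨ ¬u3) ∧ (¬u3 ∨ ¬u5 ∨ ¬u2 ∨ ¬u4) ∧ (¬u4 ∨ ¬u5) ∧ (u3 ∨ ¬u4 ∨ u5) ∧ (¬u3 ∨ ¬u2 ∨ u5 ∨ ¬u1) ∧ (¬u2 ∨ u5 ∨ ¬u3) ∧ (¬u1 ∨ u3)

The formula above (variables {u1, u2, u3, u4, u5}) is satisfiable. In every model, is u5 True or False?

False

Suppose u5 = True.
Unit clause (¬u4) forces u4 = False.
Unit clause (¬u3) forces u3 = False.
Unit clause (¬u2) forces u2 = False.
Now (u2) is unsatisfied and unit — conflict.
So every satisfying assignment has u5 = False.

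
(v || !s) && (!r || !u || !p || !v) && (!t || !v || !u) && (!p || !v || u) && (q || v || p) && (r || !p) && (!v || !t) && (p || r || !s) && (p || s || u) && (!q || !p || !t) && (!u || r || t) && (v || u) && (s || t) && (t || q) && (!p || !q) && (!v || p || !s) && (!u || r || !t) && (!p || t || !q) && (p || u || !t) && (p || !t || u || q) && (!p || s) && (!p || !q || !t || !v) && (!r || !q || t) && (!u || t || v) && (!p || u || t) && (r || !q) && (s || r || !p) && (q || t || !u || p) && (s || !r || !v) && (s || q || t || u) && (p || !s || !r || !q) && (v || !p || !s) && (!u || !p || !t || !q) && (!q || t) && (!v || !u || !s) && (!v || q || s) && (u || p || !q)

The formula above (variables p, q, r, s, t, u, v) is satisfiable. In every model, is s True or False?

Suppose s = true.
Unit clause (v) forces v = true.
Unit clause (!t) forces t = false.
Unit clause (q) forces q = true.
That conflicts with the unit clause (!q).
So every satisfying assignment has s = False.

False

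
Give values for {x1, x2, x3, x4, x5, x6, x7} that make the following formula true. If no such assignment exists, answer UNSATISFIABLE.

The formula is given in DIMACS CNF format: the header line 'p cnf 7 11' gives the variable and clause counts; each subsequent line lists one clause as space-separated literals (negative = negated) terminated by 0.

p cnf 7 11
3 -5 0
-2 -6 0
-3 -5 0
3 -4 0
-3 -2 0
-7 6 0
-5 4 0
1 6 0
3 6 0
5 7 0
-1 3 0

x1: False; x2: False; x3: False; x4: False; x5: False; x6: True; x7: True

Case x3 = False:
(¬x5) alone gives x5 = False.
(¬x4) alone gives x4 = False.
(x6) alone gives x6 = True.
(¬x2) alone gives x2 = False.
(x7) alone gives x7 = True.
(¬x1) alone gives x1 = False.
All clauses are satisfied.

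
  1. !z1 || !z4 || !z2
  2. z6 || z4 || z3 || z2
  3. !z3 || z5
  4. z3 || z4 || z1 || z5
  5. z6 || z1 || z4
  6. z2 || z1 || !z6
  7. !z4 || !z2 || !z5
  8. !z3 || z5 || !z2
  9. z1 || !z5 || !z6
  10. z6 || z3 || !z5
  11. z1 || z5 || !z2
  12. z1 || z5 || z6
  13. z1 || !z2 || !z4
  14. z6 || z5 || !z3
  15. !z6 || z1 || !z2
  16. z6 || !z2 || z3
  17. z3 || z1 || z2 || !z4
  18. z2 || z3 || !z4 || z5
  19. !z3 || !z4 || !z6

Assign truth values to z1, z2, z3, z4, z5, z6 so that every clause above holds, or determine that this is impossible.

z1: true; z2: true; z3: false; z4: false; z5: true; z6: true

Suppose z3 = false.
Suppose z6 = true.
Suppose z2 = true.
From the singleton clause (z1), z1 = true.
From the singleton clause (!z4), z4 = false.
All clauses hold; z5 can take either value.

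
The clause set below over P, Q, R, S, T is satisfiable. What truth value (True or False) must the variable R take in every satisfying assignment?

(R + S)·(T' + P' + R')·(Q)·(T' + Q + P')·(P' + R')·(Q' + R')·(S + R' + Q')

False

Suppose R = 1.
Unit clause (Q) forces Q = 1.
Now (Q') is unsatisfied and unit — conflict.
So every satisfying assignment has R = False.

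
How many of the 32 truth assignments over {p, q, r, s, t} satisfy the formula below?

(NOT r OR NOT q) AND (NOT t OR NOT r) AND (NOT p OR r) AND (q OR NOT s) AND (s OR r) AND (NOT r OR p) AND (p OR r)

1

There are 2^5 = 32 truth assignments over (p, q, r, s, t).
Split on r. With r = true, the clauses containing r are satisfied and NOT r drops from the rest; 1 of the 2^4 = 16 assignments to the other variables satisfy what remains.
With r = false, by the same count on the reduced clause set, 0 assignments work.
Total: 1 + 0 = 1.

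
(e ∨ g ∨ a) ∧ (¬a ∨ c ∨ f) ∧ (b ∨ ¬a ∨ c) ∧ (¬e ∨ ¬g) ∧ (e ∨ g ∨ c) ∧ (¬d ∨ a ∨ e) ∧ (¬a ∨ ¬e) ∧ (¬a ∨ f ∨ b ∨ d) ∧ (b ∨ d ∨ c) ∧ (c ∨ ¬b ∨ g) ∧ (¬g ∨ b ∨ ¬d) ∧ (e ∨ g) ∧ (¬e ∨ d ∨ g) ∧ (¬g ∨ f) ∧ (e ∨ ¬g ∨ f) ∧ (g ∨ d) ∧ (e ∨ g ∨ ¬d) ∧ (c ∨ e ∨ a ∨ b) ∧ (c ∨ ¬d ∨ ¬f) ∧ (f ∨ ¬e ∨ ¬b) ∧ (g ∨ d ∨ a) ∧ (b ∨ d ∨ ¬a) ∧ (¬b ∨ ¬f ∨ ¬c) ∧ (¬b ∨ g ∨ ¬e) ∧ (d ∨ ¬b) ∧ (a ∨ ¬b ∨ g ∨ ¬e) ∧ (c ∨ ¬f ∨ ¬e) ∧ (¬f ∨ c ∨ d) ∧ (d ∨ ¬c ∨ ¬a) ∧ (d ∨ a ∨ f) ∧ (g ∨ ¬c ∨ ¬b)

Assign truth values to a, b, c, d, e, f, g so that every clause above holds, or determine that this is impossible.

a: False, b: False, c: True, d: True, e: True, f: True, g: False

Suppose e = True.
The clause (¬g) is unit, so g = False.
The clause (¬a) is unit, so a = False.
The clause (d) is unit, so d = True.
The clause (¬b) is unit, so b = False.
Suppose c = True.
No clause remains; f is free.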